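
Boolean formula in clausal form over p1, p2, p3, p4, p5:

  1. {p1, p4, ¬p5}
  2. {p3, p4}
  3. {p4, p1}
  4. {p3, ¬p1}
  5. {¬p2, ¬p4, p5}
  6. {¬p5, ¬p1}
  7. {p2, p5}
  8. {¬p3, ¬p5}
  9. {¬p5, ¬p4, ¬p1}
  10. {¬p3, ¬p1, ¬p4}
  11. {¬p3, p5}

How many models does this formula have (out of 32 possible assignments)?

2

Satisfying assignments:
  p1=F p2=F p3=F p4=T p5=T
  p1=F p2=T p3=F p4=T p5=T
Count: 2.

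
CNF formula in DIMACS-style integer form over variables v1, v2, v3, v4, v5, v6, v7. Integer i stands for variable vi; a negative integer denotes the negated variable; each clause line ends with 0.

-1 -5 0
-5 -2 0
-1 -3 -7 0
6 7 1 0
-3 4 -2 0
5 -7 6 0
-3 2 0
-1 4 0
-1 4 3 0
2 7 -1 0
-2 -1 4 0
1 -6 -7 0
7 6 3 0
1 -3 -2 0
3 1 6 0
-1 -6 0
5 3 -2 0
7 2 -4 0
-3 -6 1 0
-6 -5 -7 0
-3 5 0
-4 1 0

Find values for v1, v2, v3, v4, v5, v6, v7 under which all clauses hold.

Try v1 = False.
  then v4 is forced to False.
Branch on v2: take v2 = False.
  then v3 is forced to False.
  then v6 is forced to True.
  then v7 is forced to False.
v5 is now unconstrained; take v5 = True.
Every clause has at least one true literal under this assignment.

v1=0, v2=0, v3=0, v4=0, v5=1, v6=1, v7=0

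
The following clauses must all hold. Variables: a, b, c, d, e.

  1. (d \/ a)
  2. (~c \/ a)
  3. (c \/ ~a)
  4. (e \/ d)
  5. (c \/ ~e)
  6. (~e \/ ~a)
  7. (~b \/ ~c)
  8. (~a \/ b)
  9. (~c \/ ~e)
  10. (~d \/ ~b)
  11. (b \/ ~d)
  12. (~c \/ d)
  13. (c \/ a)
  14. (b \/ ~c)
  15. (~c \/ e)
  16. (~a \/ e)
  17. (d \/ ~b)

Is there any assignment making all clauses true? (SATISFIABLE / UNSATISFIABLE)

UNSATISFIABLE

c = True:
  propagation gives a=True, e=False; an empty clause results — contradiction.
c = False:
  propagation gives a=False; an empty clause results — contradiction.
Every branch closes, so no satisfying assignment exists.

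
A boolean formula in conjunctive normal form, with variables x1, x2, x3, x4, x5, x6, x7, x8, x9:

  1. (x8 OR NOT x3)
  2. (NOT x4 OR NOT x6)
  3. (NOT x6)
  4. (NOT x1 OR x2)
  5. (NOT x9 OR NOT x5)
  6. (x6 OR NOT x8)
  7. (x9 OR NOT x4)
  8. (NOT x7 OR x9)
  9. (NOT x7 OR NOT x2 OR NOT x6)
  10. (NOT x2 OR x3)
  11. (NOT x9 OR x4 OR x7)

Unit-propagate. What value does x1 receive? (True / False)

False

(NOT x6) is a unit clause: x6 = False.
(x6 OR NOT x8): since x6 = False, the clause reduces to (NOT x8). x8 = False.
From (x8 OR NOT x3) and x8 = False: x3 = False.
(x3 OR NOT x2): since x3 = False, the clause reduces to (NOT x2). x2 = False.
From (NOT x1 OR x2) and x2 = False: x1 = False.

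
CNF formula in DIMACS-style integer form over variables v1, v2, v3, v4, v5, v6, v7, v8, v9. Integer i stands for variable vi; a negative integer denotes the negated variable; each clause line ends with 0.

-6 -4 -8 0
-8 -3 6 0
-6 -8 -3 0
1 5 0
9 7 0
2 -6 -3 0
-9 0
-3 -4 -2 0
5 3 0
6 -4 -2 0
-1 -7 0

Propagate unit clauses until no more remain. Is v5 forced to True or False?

True

(~v9) is a unit clause: v9 = False.
From (v7 \/ v9) and v9 = False: v7 = True.
(~v1 \/ ~v7) with v7 = True leaves only ~v1, so v1 = False.
In (v1 \/ v5), v1 is now false; v5 must hold, so v5 = True.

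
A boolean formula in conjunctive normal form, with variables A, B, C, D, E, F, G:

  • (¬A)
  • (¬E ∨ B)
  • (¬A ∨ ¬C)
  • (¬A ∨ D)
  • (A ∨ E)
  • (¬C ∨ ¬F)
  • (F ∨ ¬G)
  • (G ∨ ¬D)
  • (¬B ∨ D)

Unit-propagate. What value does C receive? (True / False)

False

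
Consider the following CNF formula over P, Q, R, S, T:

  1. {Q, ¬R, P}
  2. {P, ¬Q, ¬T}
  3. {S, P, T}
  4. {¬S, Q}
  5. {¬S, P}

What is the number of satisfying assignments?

Case analysis on P and Q:
  P=1, Q=1: R, S, T free → 2^3 = 8.
  P=1, Q=0: remaining (R,S,T) ∈ {(0,0,0); (0,0,1); (1,0,0); (1,0,1)} — 4.
  P=0, Q=1: a clause becomes empty — 0.
  P=0, Q=0: remaining (R,S,T) ∈ {(0,0,1)} — 1.
Total: 8 + 4 + 0 + 1 = 13.

13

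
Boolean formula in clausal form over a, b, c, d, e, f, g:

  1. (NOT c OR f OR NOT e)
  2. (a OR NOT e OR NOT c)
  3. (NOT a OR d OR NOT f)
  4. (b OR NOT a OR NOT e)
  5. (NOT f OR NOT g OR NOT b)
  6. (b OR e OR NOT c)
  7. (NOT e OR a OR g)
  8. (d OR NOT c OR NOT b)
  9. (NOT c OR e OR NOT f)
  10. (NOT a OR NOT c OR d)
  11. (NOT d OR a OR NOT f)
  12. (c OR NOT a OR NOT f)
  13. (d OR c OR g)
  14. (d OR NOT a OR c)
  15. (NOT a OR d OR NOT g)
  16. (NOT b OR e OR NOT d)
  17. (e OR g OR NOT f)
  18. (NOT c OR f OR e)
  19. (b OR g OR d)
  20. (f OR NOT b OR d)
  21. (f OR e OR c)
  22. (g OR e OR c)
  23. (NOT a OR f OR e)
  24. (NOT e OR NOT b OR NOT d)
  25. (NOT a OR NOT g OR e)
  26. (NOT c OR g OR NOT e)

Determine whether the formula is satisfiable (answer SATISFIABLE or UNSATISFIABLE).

SATISFIABLE

Try a = False.
Set b = False and propagate.
Branch on c: take c = False.
The remaining clauses are satisfied by d = True, e = True, f = False, g = True.
So a=F, b=F, c=F, d=T, e=T, f=F, g=T is a satisfying assignment.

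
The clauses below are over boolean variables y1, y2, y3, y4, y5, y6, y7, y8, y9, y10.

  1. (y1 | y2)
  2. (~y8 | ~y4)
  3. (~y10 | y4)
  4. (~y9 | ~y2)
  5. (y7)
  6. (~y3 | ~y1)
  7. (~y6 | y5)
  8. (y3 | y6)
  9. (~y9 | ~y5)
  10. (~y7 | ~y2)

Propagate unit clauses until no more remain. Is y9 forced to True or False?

Unit clause (y7) sets y7 = True.
(~y7 | ~y2) with y7 = True leaves only ~y2, so y2 = False.
(y2 | y1): since y2 = False, the clause reduces to (y1). y1 = True.
(~y1 | ~y3) with y1 = True leaves only ~y3, so y3 = False.
(y6 | y3): since y3 = False, the clause reduces to (y6). y6 = True.
In (y5 | ~y6), ~y6 is now false; y5 must hold, so y5 = True.
(~y9 | ~y5): since y5 = True, the clause reduces to (~y9). y9 = False.

False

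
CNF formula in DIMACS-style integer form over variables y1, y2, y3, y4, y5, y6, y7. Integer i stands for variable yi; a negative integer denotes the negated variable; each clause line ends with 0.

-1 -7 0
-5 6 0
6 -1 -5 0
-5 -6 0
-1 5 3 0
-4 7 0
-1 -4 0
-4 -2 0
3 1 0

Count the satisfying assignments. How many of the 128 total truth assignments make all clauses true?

Split on y1, then y5.
  y1=T, y5=T: a clause becomes empty — 0.
  y1=T, y5=F: remaining (y2,y3,y4,y6,y7) ∈ {(F,T,F,F,F); (F,T,F,T,F); (T,T,F,F,F); (T,T,F,T,F)} — 4.
  y1=F, y5=T: a clause becomes empty — 0.
  y1=F, y5=F: y6 free; 5 ways for (y2,y3,y4,y7) × 2^1 = 10.
Total: 0 + 4 + 0 + 10 = 14.

14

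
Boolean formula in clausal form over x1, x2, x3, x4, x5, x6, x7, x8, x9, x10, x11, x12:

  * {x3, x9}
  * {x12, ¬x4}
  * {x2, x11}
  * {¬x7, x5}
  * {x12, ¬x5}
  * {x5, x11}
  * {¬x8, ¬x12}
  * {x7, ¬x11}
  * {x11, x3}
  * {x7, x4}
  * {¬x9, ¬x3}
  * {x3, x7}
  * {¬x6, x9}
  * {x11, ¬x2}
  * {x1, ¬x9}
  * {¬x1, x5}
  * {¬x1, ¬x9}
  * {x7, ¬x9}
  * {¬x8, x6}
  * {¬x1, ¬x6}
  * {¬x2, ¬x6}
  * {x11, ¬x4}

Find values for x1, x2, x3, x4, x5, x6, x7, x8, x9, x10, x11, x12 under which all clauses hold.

Pure literal: x8 appears only negated; assign x8 = False.
Set x1 = False and propagate.
  then x9 is forced to False.
  then x3 is forced to True.
  then x6 is forced to False.
Try x2 = False.
  then x11 is forced to True.
  then x7 is forced to True.
  then x5 is forced to True.
  then x12 is forced to True.
x4, x10 are now unconstrained; take x4 = True, x10 = True.
Check each clause:
  1. {x9, x3} — x3 is true.
  2. {x12, ¬x4} — x12 is true.
  3. {x2, x11} — x11 is true.
  4. {x5, ¬x7} — x5 is true.
  5. {x12, ¬x5} — x12 is true.
  6. {x11, x5} — x11 is true.
  7. {¬x8, ¬x12} — ¬x8 is true.
  8. {x7, ¬x11} — x7 is true.
  9. {x3, x11} — x3 is true.
  10. {x7, x4} — x4 is true.
  11. {¬x9, ¬x3} — ¬x9 is true.
  12. {x3, x7} — x3 is true.
  13. {¬x6, x9} — ¬x6 is true.
  14. {¬x2, x11} — x11 is true.
  15. {x1, ¬x9} — ¬x9 is true.
  16. {x5, ¬x1} — x5 is true.
  17. {¬x1, ¬x9} — ¬x1 is true.
  18. {x7, ¬x9} — x7 is true.
  19. {x6, ¬x8} — ¬x8 is true.
  20. {¬x1, ¬x6} — ¬x6 is true.
  21. {¬x6, ¬x2} — ¬x6 is true.
  22. {¬x4, x11} — x11 is true.

x1=F, x2=F, x3=T, x4=T, x5=T, x6=F, x7=T, x8=F, x9=F, x10=T, x11=T, x12=T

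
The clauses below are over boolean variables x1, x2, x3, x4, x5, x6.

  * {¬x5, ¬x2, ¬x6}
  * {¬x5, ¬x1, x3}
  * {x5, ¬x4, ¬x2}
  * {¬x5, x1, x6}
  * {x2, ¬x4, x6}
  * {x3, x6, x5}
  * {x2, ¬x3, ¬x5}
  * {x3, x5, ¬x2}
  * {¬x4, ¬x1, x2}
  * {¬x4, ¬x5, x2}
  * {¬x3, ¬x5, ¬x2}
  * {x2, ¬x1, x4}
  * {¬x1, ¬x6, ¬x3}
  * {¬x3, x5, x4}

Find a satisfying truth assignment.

x1 = 0, x2 = 0, x3 = 1, x4 = 1, x5 = 0, x6 = 1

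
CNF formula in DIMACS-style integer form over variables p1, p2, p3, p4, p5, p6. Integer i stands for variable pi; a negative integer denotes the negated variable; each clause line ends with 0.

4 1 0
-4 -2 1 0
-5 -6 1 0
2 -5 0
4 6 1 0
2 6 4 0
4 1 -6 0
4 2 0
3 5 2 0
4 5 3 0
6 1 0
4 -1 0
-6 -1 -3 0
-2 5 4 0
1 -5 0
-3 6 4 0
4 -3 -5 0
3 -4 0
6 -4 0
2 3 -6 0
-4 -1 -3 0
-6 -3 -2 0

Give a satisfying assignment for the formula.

p1 = False, p2 = False, p3 = True, p4 = True, p5 = False, p6 = True

Set p1 = False and propagate.
  then p4 is forced to True.
  then p2 is forced to False.
  then p5 is forced to False.
  then p3 is forced to True.
  then p6 is forced to True.
Every clause has at least one true literal under this assignment.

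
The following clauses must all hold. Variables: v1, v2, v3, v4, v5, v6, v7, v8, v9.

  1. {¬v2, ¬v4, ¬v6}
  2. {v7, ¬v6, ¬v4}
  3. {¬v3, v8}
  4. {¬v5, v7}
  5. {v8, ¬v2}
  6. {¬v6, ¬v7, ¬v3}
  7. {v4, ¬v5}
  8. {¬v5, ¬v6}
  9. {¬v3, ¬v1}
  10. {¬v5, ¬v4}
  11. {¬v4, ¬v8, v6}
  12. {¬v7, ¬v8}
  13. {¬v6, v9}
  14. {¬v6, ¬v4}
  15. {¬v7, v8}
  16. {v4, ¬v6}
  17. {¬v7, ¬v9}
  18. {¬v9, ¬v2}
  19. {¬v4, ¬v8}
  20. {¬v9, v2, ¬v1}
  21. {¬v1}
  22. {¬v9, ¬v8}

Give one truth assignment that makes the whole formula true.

v1 = F, v2 = F, v3 = T, v4 = F, v5 = F, v6 = F, v7 = F, v8 = T, v9 = F

(¬v1) is a unit clause, so v1 = False.
v2 occurs only negated in the remaining clauses — set v2 = False.
v5 occurs only negated in the remaining clauses — set v5 = False.
Set v3 = True and propagate.
  then v8 is forced to True.
  then v7 is forced to False.
  then v4 is forced to False.
  then v6 is forced to False.
  then v9 is forced to False.
Every clause has at least one true literal under this assignment.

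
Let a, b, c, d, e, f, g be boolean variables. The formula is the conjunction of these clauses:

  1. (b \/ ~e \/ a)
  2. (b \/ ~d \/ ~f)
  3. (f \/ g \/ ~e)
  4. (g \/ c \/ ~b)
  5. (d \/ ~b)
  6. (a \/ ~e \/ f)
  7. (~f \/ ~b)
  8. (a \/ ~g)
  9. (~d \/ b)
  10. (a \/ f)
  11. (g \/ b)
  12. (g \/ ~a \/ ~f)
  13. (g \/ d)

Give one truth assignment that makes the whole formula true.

a=T  b=F  c=T  d=F  e=T  f=F  g=T

Check each clause:
  1. (b \/ ~e \/ a) — a is true.
  2. (b \/ ~d \/ ~f) — ~f is true.
  3. (f \/ ~e \/ g) — g is true.
  4. (g \/ ~b \/ c) — c is true.
  5. (d \/ ~b) — ~b is true.
  6. (a \/ ~e \/ f) — a is true.
  7. (~b \/ ~f) — ~f is true.
  8. (a \/ ~g) — a is true.
  9. (b \/ ~d) — ~d is true.
  10. (f \/ a) — a is true.
  11. (b \/ g) — g is true.
  12. (~f \/ g \/ ~a) — ~f is true.
  13. (d \/ g) — g is true.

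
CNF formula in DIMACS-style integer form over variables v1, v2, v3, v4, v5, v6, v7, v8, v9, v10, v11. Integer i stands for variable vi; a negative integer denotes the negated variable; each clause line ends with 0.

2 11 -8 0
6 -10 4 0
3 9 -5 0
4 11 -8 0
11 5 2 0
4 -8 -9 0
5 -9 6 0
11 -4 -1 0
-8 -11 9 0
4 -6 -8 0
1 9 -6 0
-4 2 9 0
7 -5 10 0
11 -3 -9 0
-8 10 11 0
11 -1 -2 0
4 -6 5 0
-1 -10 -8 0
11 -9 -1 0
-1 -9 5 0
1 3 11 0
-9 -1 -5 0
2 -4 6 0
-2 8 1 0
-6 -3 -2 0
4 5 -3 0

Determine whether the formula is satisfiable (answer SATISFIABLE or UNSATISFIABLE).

SATISFIABLE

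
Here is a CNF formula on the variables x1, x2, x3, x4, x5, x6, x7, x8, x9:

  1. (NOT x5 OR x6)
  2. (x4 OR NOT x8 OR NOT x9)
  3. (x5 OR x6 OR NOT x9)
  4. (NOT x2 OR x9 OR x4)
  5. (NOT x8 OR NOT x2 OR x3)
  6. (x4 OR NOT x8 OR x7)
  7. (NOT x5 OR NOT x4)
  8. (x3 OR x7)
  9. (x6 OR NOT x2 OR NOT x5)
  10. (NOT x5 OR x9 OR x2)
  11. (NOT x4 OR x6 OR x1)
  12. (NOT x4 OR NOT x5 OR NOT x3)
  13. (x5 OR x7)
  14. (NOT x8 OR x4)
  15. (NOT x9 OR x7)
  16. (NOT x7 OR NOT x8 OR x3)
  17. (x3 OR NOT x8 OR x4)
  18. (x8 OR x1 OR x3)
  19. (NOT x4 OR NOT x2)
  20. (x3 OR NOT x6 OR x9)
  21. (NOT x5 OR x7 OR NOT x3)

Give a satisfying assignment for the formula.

x1=F, x2=F, x3=T, x4=F, x5=F, x6=F, x7=T, x8=F, x9=F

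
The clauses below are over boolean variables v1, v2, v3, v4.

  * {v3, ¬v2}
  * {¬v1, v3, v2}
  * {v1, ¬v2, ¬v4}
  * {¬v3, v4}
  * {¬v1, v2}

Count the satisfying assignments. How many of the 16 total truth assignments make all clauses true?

4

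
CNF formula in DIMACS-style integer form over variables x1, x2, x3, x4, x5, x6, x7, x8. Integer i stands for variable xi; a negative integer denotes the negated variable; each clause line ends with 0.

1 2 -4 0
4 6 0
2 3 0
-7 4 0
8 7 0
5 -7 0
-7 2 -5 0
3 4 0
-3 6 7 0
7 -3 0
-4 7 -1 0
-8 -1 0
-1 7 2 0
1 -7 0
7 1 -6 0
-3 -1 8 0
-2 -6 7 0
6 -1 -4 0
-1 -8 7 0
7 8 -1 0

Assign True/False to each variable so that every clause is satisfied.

x1=False, x2=True, x3=False, x4=True, x5=False, x6=False, x7=False, x8=True

Check each clause:
  1. (x2 ∨ x1 ∨ ¬x4) — x2 is true.
  2. (x6 ∨ x4) — x4 is true.
  3. (x2 ∨ x3) — x2 is true.
  4. (¬x7 ∨ x4) — ¬x7 is true.
  5. (x7 ∨ x8) — x8 is true.
  6. (¬x7 ∨ x5) — ¬x7 is true.
  7. (x2 ∨ ¬x7 ∨ ¬x5) — ¬x7 is true.
  8. (x4 ∨ x3) — x4 is true.
  9. (x6 ∨ ¬x3 ∨ x7) — ¬x3 is true.
  10. (x7 ∨ ¬x3) — ¬x3 is true.
  11. (x7 ∨ ¬x1 ∨ ¬x4) — ¬x1 is true.
  12. (¬x8 ∨ ¬x1) — ¬x1 is true.
  13. (x2 ∨ x7 ∨ ¬x1) — x2 is true.
  14. (x1 ∨ ¬x7) — ¬x7 is true.
  15. (x1 ∨ x7 ∨ ¬x6) — ¬x6 is true.
  16. (¬x1 ∨ ¬x3 ∨ x8) — x8 is true.
  17. (¬x2 ∨ x7 ∨ ¬x6) — ¬x6 is true.
  18. (¬x4 ∨ x6 ∨ ¬x1) — ¬x1 is true.
  19. (¬x1 ∨ x7 ∨ ¬x8) — ¬x1 is true.
  20. (¬x1 ∨ x7 ∨ x8) — x8 is true.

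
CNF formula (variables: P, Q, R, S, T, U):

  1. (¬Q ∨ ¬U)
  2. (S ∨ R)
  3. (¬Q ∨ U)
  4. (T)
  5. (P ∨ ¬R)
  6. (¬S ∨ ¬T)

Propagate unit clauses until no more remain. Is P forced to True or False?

True

(T) stands alone — T = True.
(¬T ∨ ¬S): since T = True, the clause reduces to (¬S). S = False.
(S ∨ R) with S = False leaves only R, so R = True.
(¬R ∨ P) with R = True leaves only P, so P = True.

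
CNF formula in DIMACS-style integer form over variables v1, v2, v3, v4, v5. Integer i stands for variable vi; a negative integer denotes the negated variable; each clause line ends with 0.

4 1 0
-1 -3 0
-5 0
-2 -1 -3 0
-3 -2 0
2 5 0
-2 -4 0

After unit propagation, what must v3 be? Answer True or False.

False

(~v5) is a unit clause: v5 = False.
(v5 | v2) with v5 = False leaves only v2, so v2 = True.
(~v3 | ~v2): since v2 = True, the clause reduces to (~v3). v3 = False.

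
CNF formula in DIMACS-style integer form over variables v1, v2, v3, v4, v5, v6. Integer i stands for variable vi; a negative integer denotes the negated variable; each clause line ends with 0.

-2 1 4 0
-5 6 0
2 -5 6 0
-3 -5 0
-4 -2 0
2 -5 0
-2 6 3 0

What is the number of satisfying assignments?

20

Case analysis on v2 and v5:
  v2=T, v5=T: remaining (v1,v3,v4,v6) ∈ {(T,F,F,T)} — 1.
  v2=T, v5=F: remaining (v1,v3,v4,v6) ∈ {(T,F,F,T); (T,T,F,F); (T,T,F,T)} — 3.
  v2=F, v5=T: a clause becomes empty — 0.
  v2=F, v5=F: v1, v3, v4, v6 free → 2^4 = 16.
Total: 1 + 3 + 0 + 16 = 20.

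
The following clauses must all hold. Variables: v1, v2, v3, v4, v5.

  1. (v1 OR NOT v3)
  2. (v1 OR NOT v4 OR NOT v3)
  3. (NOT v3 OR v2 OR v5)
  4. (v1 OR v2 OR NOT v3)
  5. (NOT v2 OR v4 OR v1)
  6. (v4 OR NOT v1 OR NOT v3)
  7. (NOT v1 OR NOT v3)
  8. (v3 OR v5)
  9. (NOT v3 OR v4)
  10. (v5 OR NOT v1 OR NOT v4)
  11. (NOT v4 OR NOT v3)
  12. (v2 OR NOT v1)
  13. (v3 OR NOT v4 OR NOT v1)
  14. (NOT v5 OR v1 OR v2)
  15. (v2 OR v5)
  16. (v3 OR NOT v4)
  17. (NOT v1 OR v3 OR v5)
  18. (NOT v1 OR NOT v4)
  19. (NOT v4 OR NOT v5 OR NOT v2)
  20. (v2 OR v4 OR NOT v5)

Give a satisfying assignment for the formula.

v1 = 1, v2 = 1, v3 = 0, v4 = 0, v5 = 1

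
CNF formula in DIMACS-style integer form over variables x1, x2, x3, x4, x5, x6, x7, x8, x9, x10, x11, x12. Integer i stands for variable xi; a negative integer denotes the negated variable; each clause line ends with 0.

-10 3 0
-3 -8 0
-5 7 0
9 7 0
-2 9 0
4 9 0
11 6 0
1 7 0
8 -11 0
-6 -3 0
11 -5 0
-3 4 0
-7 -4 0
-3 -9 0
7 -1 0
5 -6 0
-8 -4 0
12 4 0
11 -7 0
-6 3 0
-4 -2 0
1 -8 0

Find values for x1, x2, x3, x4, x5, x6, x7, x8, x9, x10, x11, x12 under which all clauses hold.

x1=True  x2=True  x3=False  x4=False  x5=True  x6=False  x7=True  x8=True  x9=True  x10=False  x11=True  x12=True

x10 occurs only negated in the remaining clauses — set x10 = False.
Pure literal: x12 appears only positively; assign x12 = True.
Branch on x1: take x1 = True.
  then x7 is forced to True.
  then x4 is forced to False.
  then x9 is forced to True.
  then x3 is forced to False.
  then x11 is forced to True.
  then x8 is forced to True.
  then x6 is forced to False.
x2, x5 are now unconstrained; take x2 = True, x5 = True.
Check each clause:
  1. (x3 \/ ~x10) — ~x10 is true.
  2. (~x3 \/ ~x8) — ~x3 is true.
  3. (~x5 \/ x7) — x7 is true.
  4. (x7 \/ x9) — x9 is true.
  5. (~x2 \/ x9) — x9 is true.
  6. (x9 \/ x4) — x9 is true.
  7. (x6 \/ x11) — x11 is true.
  8. (x7 \/ x1) — x1 is true.
  9. (~x11 \/ x8) — x8 is true.
  10. (~x3 \/ ~x6) — ~x6 is true.
  11. (x11 \/ ~x5) — x11 is true.
  12. (x4 \/ ~x3) — ~x3 is true.
  13. (~x4 \/ ~x7) — ~x4 is true.
  14. (~x9 \/ ~x3) — ~x3 is true.
  15. (~x1 \/ x7) — x7 is true.
  16. (~x6 \/ x5) — ~x6 is true.
  17. (~x4 \/ ~x8) — ~x4 is true.
  18. (x12 \/ x4) — x12 is true.
  19. (x11 \/ ~x7) — x11 is true.
  20. (~x6 \/ x3) — ~x6 is true.
  21. (~x2 \/ ~x4) — ~x4 is true.
  22. (x1 \/ ~x8) — x1 is true.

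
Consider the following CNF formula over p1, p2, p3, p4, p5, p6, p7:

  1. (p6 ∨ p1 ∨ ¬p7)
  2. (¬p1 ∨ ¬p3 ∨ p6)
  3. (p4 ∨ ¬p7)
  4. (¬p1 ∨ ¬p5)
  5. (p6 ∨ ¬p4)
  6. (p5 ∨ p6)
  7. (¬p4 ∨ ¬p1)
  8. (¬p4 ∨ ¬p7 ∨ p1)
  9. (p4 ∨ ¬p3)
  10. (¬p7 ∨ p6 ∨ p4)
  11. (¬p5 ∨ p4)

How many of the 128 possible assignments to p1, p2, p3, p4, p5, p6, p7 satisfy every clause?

Case analysis on p4 and p1:
  p4=1, p1=1: a clause becomes empty — 0.
  p4=1, p1=0: forces p6=1; p7=0; p2, p3, p5 free → 2^3 = 8.
  p4=0, p1=1: remaining (p2,p3,p5,p6,p7) ∈ {(0,0,0,1,0); (1,0,0,1,0)} — 2.
  p4=0, p1=0: remaining (p2,p3,p5,p6,p7) ∈ {(0,0,0,1,0); (1,0,0,1,0)} — 2.
Total: 0 + 8 + 2 + 2 = 12.

12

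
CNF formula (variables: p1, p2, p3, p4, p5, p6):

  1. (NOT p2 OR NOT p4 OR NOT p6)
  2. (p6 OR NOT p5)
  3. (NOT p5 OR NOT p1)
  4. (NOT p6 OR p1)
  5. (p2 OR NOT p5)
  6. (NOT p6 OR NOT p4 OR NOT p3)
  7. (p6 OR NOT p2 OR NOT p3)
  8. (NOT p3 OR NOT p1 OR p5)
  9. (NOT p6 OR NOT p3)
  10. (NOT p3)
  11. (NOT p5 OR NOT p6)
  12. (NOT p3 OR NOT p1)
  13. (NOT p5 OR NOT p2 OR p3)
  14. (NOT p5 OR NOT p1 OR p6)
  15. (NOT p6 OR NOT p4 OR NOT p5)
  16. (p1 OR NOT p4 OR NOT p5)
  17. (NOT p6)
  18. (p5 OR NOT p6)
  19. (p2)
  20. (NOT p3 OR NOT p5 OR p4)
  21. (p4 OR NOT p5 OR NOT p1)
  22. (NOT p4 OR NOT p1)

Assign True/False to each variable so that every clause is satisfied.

p1 = True  p2 = True  p3 = False  p4 = False  p5 = False  p6 = False

Check each clause:
  1. (NOT p4 OR NOT p2 OR NOT p6) — NOT p6 is true.
  2. (p6 OR NOT p5) — NOT p5 is true.
  3. (NOT p1 OR NOT p5) — NOT p5 is true.
  4. (p1 OR NOT p6) — p1 is true.
  5. (p2 OR NOT p5) — p2 is true.
  6. (NOT p3 OR NOT p4 OR NOT p6) — NOT p6 is true.
  7. (NOT p2 OR NOT p3 OR p6) — NOT p3 is true.
  8. (NOT p3 OR NOT p1 OR p5) — NOT p3 is true.
  9. (NOT p6 OR NOT p3) — NOT p6 is true.
  10. (NOT p3) — NOT p3 is true.
  11. (NOT p6 OR NOT p5) — NOT p6 is true.
  12. (NOT p3 OR NOT p1) — NOT p3 is true.
  13. (p3 OR NOT p5 OR NOT p2) — NOT p5 is true.
  14. (NOT p5 OR NOT p1 OR p6) — NOT p5 is true.
  15. (NOT p4 OR NOT p5 OR NOT p6) — NOT p6 is true.
  16. (NOT p5 OR NOT p4 OR p1) — p1 is true.
  17. (NOT p6) — NOT p6 is true.
  18. (NOT p6 OR p5) — NOT p6 is true.
  19. (p2) — p2 is true.
  20. (NOT p5 OR NOT p3 OR p4) — NOT p5 is true.
  21. (NOT p1 OR p4 OR NOT p5) — NOT p5 is true.
  22. (NOT p1 OR NOT p4) — NOT p4 is true.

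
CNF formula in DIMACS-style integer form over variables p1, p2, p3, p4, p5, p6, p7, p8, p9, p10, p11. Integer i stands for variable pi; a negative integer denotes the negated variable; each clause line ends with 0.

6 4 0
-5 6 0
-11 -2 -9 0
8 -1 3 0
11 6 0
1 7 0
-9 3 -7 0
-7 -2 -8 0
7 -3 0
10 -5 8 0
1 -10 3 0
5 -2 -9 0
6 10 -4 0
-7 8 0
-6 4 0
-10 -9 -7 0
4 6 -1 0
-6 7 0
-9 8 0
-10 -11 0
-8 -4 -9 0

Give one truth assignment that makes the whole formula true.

Pure literal: p2 appears only negated; assign p2 = False.
p9 occurs only negated in the remaining clauses — set p9 = False.
Branch on p1: take p1 = True.
Set p3 = True and propagate.
  then p7 is forced to True.
  then p8 is forced to True.
Set p4 = True and propagate.
The remaining clauses are satisfied by p5 = True, p6 = True, p10 = True, p11 = False.

p1=T, p2=F, p3=T, p4=T, p5=T, p6=T, p7=T, p8=T, p9=F, p10=T, p11=F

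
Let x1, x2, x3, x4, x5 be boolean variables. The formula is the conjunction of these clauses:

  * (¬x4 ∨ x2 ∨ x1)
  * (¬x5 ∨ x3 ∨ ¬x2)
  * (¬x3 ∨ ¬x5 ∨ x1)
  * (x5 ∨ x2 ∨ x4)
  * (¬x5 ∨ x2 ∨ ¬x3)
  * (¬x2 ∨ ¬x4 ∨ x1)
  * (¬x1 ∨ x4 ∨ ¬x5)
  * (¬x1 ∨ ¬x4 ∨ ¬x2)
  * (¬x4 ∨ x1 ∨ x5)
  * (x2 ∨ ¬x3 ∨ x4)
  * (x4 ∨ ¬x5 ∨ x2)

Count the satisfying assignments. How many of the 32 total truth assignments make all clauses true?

7

The models are:
  x1=0 x2=1 x3=0 x4=0 x5=0
  x1=0 x2=1 x3=1 x4=0 x5=0
  x1=1 x2=0 x3=0 x4=1 x5=0
  x1=1 x2=0 x3=0 x4=1 x5=1
  x1=1 x2=0 x3=1 x4=1 x5=0
  x1=1 x2=1 x3=0 x4=0 x5=0
  x1=1 x2=1 x3=1 x4=0 x5=0
That's 7 in total.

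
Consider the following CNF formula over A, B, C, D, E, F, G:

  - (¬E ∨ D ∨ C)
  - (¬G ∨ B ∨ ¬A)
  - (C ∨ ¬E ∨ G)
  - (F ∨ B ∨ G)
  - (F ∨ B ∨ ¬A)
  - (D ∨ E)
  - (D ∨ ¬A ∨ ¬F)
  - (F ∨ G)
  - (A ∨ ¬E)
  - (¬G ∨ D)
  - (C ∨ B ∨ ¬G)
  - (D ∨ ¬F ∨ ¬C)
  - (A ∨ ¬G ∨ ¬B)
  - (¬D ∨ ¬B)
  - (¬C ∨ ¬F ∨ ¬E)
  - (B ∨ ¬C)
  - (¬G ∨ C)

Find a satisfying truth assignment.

Set A = False and propagate.
  then E is forced to False.
  then D is forced to True.
  then B is forced to False.
  then C is forced to False.
  then G is forced to False.
  then F is forced to True.

A=False, B=False, C=False, D=True, E=False, F=True, G=False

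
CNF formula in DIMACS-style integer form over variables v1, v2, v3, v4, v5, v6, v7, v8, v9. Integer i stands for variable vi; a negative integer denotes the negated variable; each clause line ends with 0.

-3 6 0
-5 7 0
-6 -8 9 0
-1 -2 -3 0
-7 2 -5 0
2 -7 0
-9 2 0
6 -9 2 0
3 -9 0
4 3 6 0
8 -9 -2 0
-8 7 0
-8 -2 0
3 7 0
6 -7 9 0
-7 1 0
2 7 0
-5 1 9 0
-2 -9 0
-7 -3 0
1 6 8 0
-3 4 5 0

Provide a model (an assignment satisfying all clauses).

v1 = 1, v2 = 1, v3 = 0, v4 = 0, v5 = 0, v6 = 1, v7 = 1, v8 = 0, v9 = 0

Check each clause:
  1. (v6 || !v3) — !v3 is true.
  2. (v7 || !v5) — !v5 is true.
  3. (!v8 || v9 || !v6) — !v8 is true.
  4. (!v2 || !v3 || !v1) — !v3 is true.
  5. (!v5 || v2 || !v7) — v2 is true.
  6. (v2 || !v7) — v2 is true.
  7. (v2 || !v9) — v2 is true.
  8. (v6 || v2 || !v9) — v2 is true.
  9. (!v9 || v3) — !v9 is true.
  10. (v3 || v4 || v6) — v6 is true.
  11. (!v2 || v8 || !v9) — !v9 is true.
  12. (v7 || !v8) — !v8 is true.
  13. (!v8 || !v2) — !v8 is true.
  14. (v3 || v7) — v7 is true.
  15. (v9 || !v7 || v6) — v6 is true.
  16. (!v7 || v1) — v1 is true.
  17. (v2 || v7) — v2 is true.
  18. (v9 || v1 || !v5) — v1 is true.
  19. (!v2 || !v9) — !v9 is true.
  20. (!v7 || !v3) — !v3 is true.
  21. (v6 || v8 || v1) — v1 is true.
  22. (v5 || !v3 || v4) — !v3 is true.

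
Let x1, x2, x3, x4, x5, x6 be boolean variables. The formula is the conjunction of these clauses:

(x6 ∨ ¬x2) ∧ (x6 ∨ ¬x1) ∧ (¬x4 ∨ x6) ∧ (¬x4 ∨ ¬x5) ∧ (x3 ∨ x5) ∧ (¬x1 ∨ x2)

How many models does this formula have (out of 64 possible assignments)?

15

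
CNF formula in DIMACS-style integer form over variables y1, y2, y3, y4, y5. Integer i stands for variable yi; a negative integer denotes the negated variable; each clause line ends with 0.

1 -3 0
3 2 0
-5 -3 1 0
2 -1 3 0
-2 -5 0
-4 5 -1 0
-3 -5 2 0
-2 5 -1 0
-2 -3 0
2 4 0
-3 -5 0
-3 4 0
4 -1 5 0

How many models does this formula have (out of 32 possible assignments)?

The models are:
  y1=0 y2=1 y3=0 y4=0 y5=0
  y1=0 y2=1 y3=0 y4=1 y5=0
That's 2 in total.

2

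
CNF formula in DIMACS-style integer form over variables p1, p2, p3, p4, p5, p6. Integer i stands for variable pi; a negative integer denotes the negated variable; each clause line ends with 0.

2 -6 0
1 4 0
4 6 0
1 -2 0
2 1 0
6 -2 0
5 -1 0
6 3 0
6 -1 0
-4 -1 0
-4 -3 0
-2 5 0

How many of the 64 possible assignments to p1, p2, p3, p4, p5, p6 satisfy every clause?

2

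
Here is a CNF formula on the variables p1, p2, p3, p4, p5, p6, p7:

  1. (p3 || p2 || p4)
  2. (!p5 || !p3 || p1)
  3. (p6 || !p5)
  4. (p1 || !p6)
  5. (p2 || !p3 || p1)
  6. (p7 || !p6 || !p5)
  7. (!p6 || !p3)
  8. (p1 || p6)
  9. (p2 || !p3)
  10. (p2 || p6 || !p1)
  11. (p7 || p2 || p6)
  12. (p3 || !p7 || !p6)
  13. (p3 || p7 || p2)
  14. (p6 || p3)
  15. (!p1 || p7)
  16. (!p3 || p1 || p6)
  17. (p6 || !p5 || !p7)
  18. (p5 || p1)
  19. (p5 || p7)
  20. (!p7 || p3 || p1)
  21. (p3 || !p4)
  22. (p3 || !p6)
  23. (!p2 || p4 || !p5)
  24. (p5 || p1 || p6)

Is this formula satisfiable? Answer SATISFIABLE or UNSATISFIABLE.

Branch on p1: take p1 = True.
  then p7 is forced to True.
Set p2 = True and propagate.
Try p3 = True.
  then p6 is forced to False.
  then p5 is forced to False.
p4 is now unconstrained; take p4 = False.
So p1 = T, p2 = T, p3 = T, p4 = F, p5 = F, p6 = F, p7 = T is a satisfying assignment.

SATISFIABLE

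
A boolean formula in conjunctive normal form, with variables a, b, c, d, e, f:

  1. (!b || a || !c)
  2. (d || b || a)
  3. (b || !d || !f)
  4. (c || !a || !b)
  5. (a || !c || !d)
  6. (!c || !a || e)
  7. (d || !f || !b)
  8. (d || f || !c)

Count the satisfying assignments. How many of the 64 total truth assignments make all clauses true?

18

Case analysis on a and b:
  a=T, b=T: remaining (c,d,e,f) ∈ {(T,T,T,F); (T,T,T,T)} — 2.
  a=T, b=F: 8 of the 16 assignments to (c,d,e,f) work.
  a=F, b=T: e free; 3 ways for (c,d,f) × 2^1 = 6.
  a=F, b=F: remaining (c,d,e,f) ∈ {(F,T,F,F); (F,T,T,F)} — 2.
Total: 2 + 8 + 6 + 2 = 18.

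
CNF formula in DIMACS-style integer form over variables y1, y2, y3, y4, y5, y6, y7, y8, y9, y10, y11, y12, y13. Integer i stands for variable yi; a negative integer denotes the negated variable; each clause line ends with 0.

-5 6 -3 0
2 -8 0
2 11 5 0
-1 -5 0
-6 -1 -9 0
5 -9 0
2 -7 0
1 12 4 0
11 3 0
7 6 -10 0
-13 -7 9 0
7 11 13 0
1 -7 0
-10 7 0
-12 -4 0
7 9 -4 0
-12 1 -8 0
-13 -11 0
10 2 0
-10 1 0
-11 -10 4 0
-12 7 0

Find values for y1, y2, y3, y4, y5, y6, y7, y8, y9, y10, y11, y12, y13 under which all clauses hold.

y1=T, y2=T, y3=T, y4=F, y5=F, y6=F, y7=T, y8=F, y9=F, y10=F, y11=F, y12=T, y13=F

Check each clause:
  1. (NOT y5 OR y6 OR NOT y3) — NOT y5 is true.
  2. (y2 OR NOT y8) — NOT y8 is true.
  3. (y11 OR y2 OR y5) — y2 is true.
  4. (NOT y1 OR NOT y5) — NOT y5 is true.
  5. (NOT y6 OR NOT y9 OR NOT y1) — NOT y6 is true.
  6. (y5 OR NOT y9) — NOT y9 is true.
  7. (NOT y7 OR y2) — y2 is true.
  8. (y4 OR y1 OR y12) — y1 is true.
  9. (y11 OR y3) — y3 is true.
  10. (NOT y10 OR y7 OR y6) — NOT y10 is true.
  11. (y9 OR NOT y13 OR NOT y7) — NOT y13 is true.
  12. (y13 OR y11 OR y7) — y7 is true.
  13. (NOT y7 OR y1) — y1 is true.
  14. (NOT y10 OR y7) — NOT y10 is true.
  15. (NOT y4 OR NOT y12) — NOT y4 is true.
  16. (y7 OR NOT y4 OR y9) — NOT y4 is true.
  17. (y1 OR NOT y8 OR NOT y12) — NOT y8 is true.
  18. (NOT y13 OR NOT y11) — NOT y13 is true.
  19. (y2 OR y10) — y2 is true.
  20. (y1 OR NOT y10) — y1 is true.
  21. (NOT y11 OR NOT y10 OR y4) — NOT y11 is true.
  22. (y7 OR NOT y12) — y7 is true.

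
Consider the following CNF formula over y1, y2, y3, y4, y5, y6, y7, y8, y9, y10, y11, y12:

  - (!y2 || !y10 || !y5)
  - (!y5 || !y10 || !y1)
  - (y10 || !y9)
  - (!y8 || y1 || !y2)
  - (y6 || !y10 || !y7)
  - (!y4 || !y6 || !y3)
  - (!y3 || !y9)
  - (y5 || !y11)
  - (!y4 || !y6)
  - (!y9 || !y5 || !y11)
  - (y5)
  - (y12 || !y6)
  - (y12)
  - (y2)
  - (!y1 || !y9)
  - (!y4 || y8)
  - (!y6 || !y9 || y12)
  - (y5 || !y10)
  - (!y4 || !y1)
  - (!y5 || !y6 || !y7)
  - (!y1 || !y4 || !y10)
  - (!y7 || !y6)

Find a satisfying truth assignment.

y1=0, y2=1, y3=1, y4=0, y5=1, y6=0, y7=0, y8=0, y9=0, y10=0, y11=1, y12=1

The clause (y5) is unit: y5 must be True.
Unit propagation: (y12) forces y12 = True.
(y2) is a unit clause, so y2 = True.
(!y10) is a unit clause, so y10 = False.
Unit propagation: (!y9) forces y9 = False.
Pure literal: y4 appears only negated; assign y4 = False.
y6 occurs only negated in the remaining clauses — set y6 = False.
Set y1 = False and propagate.
  then y8 is forced to False.
y3, y7, y11 are now unconstrained; take y3 = True, y7 = False, y11 = True.
Every clause has at least one true literal under this assignment.
Check each clause:
  1. (!y10 || !y2 || !y5) — !y10 is true.
  2. (!y1 || !y5 || !y10) — !y10 is true.
  3. (!y9 || y10) — !y9 is true.
  4. (y1 || !y2 || !y8) — !y8 is true.
  5. (y6 || !y10 || !y7) — !y7 is true.
  6. (!y4 || !y6 || !y3) — !y6 is true.
  7. (!y9 || !y3) — !y9 is true.
  8. (y5 || !y11) — y5 is true.
  9. (!y4 || !y6) — !y6 is true.
  10. (!y9 || !y11 || !y5) — !y9 is true.
  11. (y5) — y5 is true.
  12. (y12 || !y6) — !y6 is true.
  13. (y12) — y12 is true.
  14. (y2) — y2 is true.
  15. (!y1 || !y9) — !y1 is true.
  16. (!y4 || y8) — !y4 is true.
  17. (!y6 || y12 || !y9) — !y6 is true.
  18. (!y10 || y5) — y5 is true.
  19. (!y4 || !y1) — !y4 is true.
  20. (!y7 || !y6 || !y5) — !y7 is true.
  21. (!y1 || !y4 || !y10) — !y4 is true.
  22. (!y6 || !y7) — !y7 is true.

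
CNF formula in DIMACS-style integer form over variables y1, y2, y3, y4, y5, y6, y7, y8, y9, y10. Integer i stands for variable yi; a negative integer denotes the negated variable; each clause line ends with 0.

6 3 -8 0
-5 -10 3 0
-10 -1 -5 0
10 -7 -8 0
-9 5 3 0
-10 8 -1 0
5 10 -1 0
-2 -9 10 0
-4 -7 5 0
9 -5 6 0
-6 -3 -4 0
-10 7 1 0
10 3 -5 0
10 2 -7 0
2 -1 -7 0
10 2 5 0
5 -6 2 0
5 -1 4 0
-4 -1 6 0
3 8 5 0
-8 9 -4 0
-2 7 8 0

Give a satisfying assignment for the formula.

y1=False, y2=True, y3=True, y4=True, y5=True, y6=False, y7=True, y8=True, y9=True, y10=True

Set y1 = False and propagate.
Set y2 = True and propagate.
Set y3 = True and propagate.
The remaining clauses are satisfied by y4 = True, y5 = True, y6 = False, y7 = True, y8 = True, y9 = True, y10 = True.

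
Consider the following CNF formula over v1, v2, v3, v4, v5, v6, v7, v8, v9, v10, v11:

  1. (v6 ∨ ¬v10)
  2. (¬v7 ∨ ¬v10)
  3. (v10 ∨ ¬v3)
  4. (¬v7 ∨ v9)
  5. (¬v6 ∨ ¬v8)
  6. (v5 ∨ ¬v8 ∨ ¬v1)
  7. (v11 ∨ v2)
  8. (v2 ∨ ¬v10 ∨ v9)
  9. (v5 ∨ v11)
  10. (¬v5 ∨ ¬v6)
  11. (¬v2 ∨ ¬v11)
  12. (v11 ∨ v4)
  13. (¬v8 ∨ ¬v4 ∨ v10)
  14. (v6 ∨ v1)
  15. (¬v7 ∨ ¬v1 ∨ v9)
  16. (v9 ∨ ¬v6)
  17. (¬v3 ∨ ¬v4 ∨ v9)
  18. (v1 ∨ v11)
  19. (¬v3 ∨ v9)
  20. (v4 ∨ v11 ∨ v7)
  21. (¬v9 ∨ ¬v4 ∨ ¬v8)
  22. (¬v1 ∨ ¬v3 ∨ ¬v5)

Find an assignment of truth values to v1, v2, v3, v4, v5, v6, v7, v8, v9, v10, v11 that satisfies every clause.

v1=F, v2=F, v3=F, v4=F, v5=F, v6=T, v7=T, v8=F, v9=T, v10=F, v11=T

v3 occurs only negated in the remaining clauses — set v3 = False.
Pure literal: v8 appears only negated; assign v8 = False.
Set v1 = False and propagate.
  then v6 is forced to True.
  then v5 is forced to False.
  then v11 is forced to True.
  then v2 is forced to False.
  then v9 is forced to True.
Try v7 = True.
  then v10 is forced to False.
v4 is now unconstrained; take v4 = False.
Every clause has at least one true literal under this assignment.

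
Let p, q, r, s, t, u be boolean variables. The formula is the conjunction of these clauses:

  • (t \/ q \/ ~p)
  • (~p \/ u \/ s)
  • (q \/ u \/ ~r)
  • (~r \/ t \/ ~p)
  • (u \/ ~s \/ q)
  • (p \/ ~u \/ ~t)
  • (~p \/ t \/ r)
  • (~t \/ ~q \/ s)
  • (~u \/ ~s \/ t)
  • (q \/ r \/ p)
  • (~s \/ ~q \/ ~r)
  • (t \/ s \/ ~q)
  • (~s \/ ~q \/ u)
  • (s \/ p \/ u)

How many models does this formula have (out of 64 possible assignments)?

6

Satisfying assignments:
  p=0 q=0 r=1 s=0 t=0 u=1
  p=1 q=0 r=0 s=0 t=1 u=1
  p=1 q=0 r=0 s=1 t=1 u=1
  p=1 q=0 r=1 s=0 t=1 u=1
  p=1 q=0 r=1 s=1 t=1 u=1
  p=1 q=1 r=0 s=1 t=1 u=1
Count: 6.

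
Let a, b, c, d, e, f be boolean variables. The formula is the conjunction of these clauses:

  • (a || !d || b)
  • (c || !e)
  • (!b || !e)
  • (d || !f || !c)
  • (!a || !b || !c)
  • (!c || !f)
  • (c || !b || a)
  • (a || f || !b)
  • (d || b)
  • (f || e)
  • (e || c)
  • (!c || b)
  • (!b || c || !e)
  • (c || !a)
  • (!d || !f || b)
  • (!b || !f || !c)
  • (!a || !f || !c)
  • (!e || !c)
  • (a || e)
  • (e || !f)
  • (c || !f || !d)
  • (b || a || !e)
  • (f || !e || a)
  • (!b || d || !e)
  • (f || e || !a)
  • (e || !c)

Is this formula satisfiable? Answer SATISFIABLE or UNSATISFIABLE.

c = True:
  propagation gives f=False, e=True; an empty clause results — contradiction.
c = False:
  propagation gives e=False; an empty clause results — contradiction.
Every branch closes, so no satisfying assignment exists.

UNSATISFIABLE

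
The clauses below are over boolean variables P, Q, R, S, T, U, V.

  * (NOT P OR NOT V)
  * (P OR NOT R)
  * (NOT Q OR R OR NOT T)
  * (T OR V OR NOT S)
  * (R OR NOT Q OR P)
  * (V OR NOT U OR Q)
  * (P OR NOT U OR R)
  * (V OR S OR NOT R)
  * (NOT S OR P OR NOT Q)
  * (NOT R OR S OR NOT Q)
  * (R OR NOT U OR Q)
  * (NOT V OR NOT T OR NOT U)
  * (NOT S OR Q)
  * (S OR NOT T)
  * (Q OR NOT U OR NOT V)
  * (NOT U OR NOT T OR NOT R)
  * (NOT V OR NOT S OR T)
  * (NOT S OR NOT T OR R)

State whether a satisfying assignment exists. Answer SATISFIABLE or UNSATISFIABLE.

U occurs only negated in the remaining clauses — set U = False.
Set P = True and propagate.
  then V is forced to False.
The remaining clauses are satisfied by Q = True, R = True, S = True, T = True.
So P=True  Q=True  R=True  S=True  T=True  U=False  V=False is a satisfying assignment.

SATISFIABLE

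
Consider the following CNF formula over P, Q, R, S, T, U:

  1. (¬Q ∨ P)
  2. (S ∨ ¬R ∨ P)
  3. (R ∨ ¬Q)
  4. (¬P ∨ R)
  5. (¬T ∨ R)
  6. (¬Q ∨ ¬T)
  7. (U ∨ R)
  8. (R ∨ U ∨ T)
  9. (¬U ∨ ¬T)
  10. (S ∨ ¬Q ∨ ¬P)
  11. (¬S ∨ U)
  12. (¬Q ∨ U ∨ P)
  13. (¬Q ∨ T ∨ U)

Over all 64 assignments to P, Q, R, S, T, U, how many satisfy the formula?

8

Split on Q, then R.
  Q=T, R=T: remaining (P,S,T,U) ∈ {(T,T,F,T)} — 1.
  Q=T, R=F: a clause becomes empty — 0.
  Q=F, R=T: 5 of the 16 assignments to (P,S,T,U) work.
  Q=F, R=F: remaining (P,S,T,U) ∈ {(F,F,F,T); (F,T,F,T)} — 2.
Total: 1 + 0 + 5 + 2 = 8.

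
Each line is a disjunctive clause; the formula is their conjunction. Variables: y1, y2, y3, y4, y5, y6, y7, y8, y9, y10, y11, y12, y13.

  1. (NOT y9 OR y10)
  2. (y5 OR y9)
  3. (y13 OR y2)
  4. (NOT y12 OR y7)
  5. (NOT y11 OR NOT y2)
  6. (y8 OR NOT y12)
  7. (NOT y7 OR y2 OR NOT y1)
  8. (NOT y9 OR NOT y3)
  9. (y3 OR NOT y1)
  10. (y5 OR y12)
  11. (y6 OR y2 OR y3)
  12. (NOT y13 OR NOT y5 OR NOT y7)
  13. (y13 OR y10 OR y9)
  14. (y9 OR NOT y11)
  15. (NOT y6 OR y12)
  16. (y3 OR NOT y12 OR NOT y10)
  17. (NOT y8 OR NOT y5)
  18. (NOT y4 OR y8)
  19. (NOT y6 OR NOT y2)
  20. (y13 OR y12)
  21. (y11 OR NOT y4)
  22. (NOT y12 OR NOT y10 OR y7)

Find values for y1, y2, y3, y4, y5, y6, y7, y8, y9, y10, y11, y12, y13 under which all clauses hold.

y1=F, y2=T, y3=T, y4=F, y5=T, y6=F, y7=F, y8=F, y9=F, y10=T, y11=F, y12=F, y13=T

Pure literal: y1 appears only negated; assign y1 = False.
Pure literal: y4 appears only negated; assign y4 = False.
Try y2 = True.
  then y11 is forced to False.
  then y6 is forced to False.
Try y3 = True.
  then y9 is forced to False.
  then y5 is forced to True.
  then y8 is forced to False.
  then y12 is forced to False.
  then y13 is forced to True.
  then y7 is forced to False.
y10 is now unconstrained; take y10 = True.
Check each clause:
  1. (NOT y9 OR y10) — y10 is true.
  2. (y5 OR y9) — y5 is true.
  3. (y2 OR y13) — y2 is true.
  4. (NOT y12 OR y7) — NOT y12 is true.
  5. (NOT y11 OR NOT y2) — NOT y11 is true.
  6. (NOT y12 OR y8) — NOT y12 is true.
  7. (y2 OR NOT y1 OR NOT y7) — NOT y7 is true.
  8. (NOT y9 OR NOT y3) — NOT y9 is true.
  9. (y3 OR NOT y1) — y3 is true.
  10. (y5 OR y12) — y5 is true.
  11. (y2 OR y6 OR y3) — y2 is true.
  12. (NOT y7 OR NOT y13 OR NOT y5) — NOT y7 is true.
  13. (y9 OR y10 OR y13) — y10 is true.
  14. (y9 OR NOT y11) — NOT y11 is true.
  15. (y12 OR NOT y6) — NOT y6 is true.
  16. (y3 OR NOT y12 OR NOT y10) — y3 is true.
  17. (NOT y8 OR NOT y5) — NOT y8 is true.
  18. (y8 OR NOT y4) — NOT y4 is true.
  19. (NOT y2 OR NOT y6) — NOT y6 is true.
  20. (y12 OR y13) — y13 is true.
  21. (y11 OR NOT y4) — NOT y4 is true.
  22. (y7 OR NOT y10 OR NOT y12) — NOT y12 is true.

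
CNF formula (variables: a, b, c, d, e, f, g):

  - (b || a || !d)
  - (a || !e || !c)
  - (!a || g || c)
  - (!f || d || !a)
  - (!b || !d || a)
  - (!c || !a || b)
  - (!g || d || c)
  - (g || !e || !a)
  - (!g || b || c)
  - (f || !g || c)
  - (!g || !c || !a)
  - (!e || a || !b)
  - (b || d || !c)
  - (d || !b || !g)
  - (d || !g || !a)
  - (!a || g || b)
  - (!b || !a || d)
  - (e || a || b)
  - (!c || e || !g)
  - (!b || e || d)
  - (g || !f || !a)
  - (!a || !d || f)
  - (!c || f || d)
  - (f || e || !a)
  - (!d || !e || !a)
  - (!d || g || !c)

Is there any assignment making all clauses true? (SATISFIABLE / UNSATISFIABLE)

SATISFIABLE

Branch on a: take a = True.
Try b = True.
  then d is forced to True.
  then f is forced to True.
  then g is forced to True.
  then c is forced to False.
  then e is forced to False.
So a=True, b=True, c=False, d=True, e=False, f=True, g=True is a satisfying assignment.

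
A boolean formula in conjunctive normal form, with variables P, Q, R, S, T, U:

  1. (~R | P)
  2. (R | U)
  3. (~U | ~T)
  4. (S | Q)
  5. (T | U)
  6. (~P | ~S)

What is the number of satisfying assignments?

6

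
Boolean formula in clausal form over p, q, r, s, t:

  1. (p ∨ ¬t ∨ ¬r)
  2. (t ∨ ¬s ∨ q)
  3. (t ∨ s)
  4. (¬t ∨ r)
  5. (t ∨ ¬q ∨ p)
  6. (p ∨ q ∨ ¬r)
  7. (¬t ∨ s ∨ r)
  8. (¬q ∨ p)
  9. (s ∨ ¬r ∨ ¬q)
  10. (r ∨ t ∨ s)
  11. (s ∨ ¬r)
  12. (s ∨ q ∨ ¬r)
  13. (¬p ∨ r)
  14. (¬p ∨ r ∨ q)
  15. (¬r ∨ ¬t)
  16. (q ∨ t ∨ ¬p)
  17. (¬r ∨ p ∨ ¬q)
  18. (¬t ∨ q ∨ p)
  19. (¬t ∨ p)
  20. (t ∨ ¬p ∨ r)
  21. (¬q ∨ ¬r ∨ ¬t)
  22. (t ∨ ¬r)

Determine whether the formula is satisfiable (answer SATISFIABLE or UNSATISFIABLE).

r = True:
  propagation gives s=True, t=False; an empty clause results — contradiction.
r = False:
  propagation gives t=False, s=True, q=True, p=True; an empty clause results — contradiction.
Every branch closes, so no satisfying assignment exists.

UNSATISFIABLE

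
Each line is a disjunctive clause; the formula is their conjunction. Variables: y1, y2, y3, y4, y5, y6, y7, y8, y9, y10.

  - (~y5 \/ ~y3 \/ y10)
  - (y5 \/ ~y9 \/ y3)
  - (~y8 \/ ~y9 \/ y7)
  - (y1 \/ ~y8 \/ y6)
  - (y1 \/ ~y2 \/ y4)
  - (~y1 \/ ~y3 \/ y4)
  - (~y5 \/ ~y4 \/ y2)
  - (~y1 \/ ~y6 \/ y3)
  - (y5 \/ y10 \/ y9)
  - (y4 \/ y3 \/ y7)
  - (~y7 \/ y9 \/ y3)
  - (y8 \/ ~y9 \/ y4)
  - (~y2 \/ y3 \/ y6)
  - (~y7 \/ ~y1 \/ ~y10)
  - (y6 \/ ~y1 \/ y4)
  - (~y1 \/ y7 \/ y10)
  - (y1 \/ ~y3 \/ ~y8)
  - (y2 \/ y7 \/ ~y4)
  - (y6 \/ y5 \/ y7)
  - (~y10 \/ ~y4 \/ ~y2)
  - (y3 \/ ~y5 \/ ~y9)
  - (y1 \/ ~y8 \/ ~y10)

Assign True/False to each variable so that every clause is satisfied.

y1=T, y2=T, y3=T, y4=T, y5=F, y6=F, y7=T, y8=F, y9=T, y10=F

Try y1 = True.
Set y2 = True and propagate.
Branch on y3: take y3 = True.
  then y4 is forced to True.
  then y10 is forced to False.
  then y5 is forced to False.
  then y9 is forced to True.
  then y7 is forced to True.
y6, y8 are now unconstrained; take y6 = False, y8 = False.
Check each clause:
  1. (~y3 \/ y10 \/ ~y5) — ~y5 is true.
  2. (y5 \/ ~y9 \/ y3) — y3 is true.
  3. (~y8 \/ y7 \/ ~y9) — ~y8 is true.
  4. (y1 \/ ~y8 \/ y6) — ~y8 is true.
  5. (y4 \/ y1 \/ ~y2) — y1 is true.
  6. (y4 \/ ~y3 \/ ~y1) — y4 is true.
  7. (~y4 \/ ~y5 \/ y2) — y2 is true.
  8. (y3 \/ ~y1 \/ ~y6) — ~y6 is true.
  9. (y9 \/ y10 \/ y5) — y9 is true.
  10. (y7 \/ y4 \/ y3) — y3 is true.
  11. (y3 \/ ~y7 \/ y9) — y3 is true.
  12. (y4 \/ ~y9 \/ y8) — y4 is true.
  13. (~y2 \/ y3 \/ y6) — y3 is true.
  14. (~y1 \/ ~y10 \/ ~y7) — ~y10 is true.
  15. (y6 \/ ~y1 \/ y4) — y4 is true.
  16. (y7 \/ ~y1 \/ y10) — y7 is true.
  17. (~y3 \/ y1 \/ ~y8) — ~y8 is true.
  18. (y2 \/ y7 \/ ~y4) — y2 is true.
  19. (y6 \/ y5 \/ y7) — y7 is true.
  20. (~y2 \/ ~y10 \/ ~y4) — ~y10 is true.
  21. (y3 \/ ~y5 \/ ~y9) — ~y5 is true.
  22. (~y8 \/ y1 \/ ~y10) — ~y8 is true.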